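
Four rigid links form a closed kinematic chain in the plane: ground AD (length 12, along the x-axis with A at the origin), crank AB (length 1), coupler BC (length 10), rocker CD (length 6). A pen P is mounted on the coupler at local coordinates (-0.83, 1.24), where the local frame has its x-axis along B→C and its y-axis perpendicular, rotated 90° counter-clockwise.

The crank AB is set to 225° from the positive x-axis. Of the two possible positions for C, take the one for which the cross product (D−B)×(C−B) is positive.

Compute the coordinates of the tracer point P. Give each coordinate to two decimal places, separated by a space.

A=(0,0), D=(12.00,0)
B = A + 1.00·(cos225°, sin225°) = (-0.7071, -0.7071)
|BD| = 12.7268
circle(B,10.00) ∩ circle(D,6.00): a=8.8778, h=4.6027
  candidates: C₊=(7.9012,4.3818) cross=58.578; C₋=(8.4127,-4.8095) cross=-58.578
  mode + wants cross > 0 → take C=(7.9012,4.3818) (cross=58.578)
ex = (C−B)/|BC| = (0.8608,0.5089); ey = (-0.5089,0.8608)
P = B + -0.83·ex + 1.24·ey = (-2.0526,-0.0621)

-2.05 -0.06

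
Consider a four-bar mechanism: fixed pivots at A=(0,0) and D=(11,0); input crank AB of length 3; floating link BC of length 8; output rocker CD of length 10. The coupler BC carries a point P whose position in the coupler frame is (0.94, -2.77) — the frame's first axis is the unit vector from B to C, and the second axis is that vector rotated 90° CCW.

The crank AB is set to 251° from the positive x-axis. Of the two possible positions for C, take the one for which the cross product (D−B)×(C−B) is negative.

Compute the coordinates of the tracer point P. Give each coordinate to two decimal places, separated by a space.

A=(0,0), D=(11.00,0)
B = A + 3.00·(cos251°, sin251°) = (-0.9767, -2.8366)
|BD| = 12.3080
circle(B,8.00) ∩ circle(D,10.00): a=4.6916, h=6.4799
  candidates: C₊=(2.0952,4.5502) cross=79.755; C₋=(5.0819,-8.0608) cross=-79.755
  mode - wants cross < 0 → take C=(5.0819,-8.0608) (cross=-79.755)
ex = (C−B)/|BC| = (0.7573,-0.6530); ey = (0.6530,0.7573)
P = B + 0.94·ex + -2.77·ey = (-2.0737,-5.5482)

-2.07 -5.55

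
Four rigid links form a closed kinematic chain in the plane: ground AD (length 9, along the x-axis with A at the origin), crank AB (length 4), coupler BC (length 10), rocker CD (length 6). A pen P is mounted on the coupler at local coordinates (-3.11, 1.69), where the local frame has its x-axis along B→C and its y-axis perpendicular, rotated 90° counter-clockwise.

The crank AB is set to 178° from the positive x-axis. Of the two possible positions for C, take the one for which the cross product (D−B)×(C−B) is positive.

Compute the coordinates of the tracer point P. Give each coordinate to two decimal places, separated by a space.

A=(0,0), D=(9.00,0)
B = A + 4.00·(cos178°, sin178°) = (-3.9976, 0.1396)
|BD| = 12.9983
circle(B,10.00) ∩ circle(D,6.00): a=8.9610, h=4.4385
  candidates: C₊=(5.0106,4.4816) cross=57.693; C₋=(4.9153,-4.3949) cross=-57.693
  mode + wants cross > 0 → take C=(5.0106,4.4816) (cross=57.693)
ex = (C−B)/|BC| = (0.9008,0.4342); ey = (-0.4342,0.9008)
P = B + -3.11·ex + 1.69·ey = (-7.5329,0.3116)

-7.53 0.31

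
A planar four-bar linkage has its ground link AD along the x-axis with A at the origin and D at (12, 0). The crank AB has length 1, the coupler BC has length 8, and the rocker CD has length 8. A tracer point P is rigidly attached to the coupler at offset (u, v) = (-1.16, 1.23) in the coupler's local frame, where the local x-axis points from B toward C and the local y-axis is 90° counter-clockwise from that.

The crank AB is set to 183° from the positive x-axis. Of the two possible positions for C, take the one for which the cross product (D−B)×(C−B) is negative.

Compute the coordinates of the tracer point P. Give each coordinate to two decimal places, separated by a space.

-1.23 1.62

A=(0,0), D=(12.00,0)
B = A + 1.00·(cos183°, sin183°) = (-0.9986, -0.0523)
|BD| = 12.9987
circle(B,8.00) ∩ circle(D,8.00): a=6.4994, h=4.6646
  candidates: C₊=(5.4819,4.6384) cross=60.634; C₋=(5.5195,-4.6907) cross=-60.634
  mode - wants cross < 0 → take C=(5.5195,-4.6907) (cross=-60.634)
ex = (C−B)/|BC| = (0.8148,-0.5798); ey = (0.5798,0.8148)
P = B + -1.16·ex + 1.23·ey = (-1.2306,1.6224)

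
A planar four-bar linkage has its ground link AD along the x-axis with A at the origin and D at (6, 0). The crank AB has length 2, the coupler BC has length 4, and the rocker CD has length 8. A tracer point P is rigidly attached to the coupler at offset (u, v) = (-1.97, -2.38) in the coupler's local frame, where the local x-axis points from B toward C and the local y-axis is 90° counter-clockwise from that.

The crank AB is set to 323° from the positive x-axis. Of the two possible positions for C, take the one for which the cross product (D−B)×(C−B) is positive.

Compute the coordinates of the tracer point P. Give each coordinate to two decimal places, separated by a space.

4.43 0.04

A=(0,0), D=(6.00,0)
B = A + 2.00·(cos323°, sin323°) = (1.5973, -1.2036)
|BD| = 4.5643
circle(B,4.00) ∩ circle(D,8.00): a=-2.9761, h=2.6726
  candidates: C₊=(-1.9782,0.5896) cross=12.199; C₋=(-0.5687,-4.5665) cross=-12.199
  mode + wants cross > 0 → take C=(-1.9782,0.5896) (cross=12.199)
ex = (C−B)/|BC| = (-0.8939,0.4483); ey = (-0.4483,-0.8939)
P = B + -1.97·ex + -2.38·ey = (4.4252,0.0406)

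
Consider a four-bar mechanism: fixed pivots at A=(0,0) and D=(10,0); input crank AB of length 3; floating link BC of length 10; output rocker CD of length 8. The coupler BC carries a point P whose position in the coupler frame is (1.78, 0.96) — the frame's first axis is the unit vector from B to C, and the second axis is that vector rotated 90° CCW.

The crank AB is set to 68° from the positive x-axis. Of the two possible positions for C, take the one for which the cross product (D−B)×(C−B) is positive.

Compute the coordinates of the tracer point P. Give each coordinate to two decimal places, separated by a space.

A=(0,0), D=(10.00,0)
B = A + 3.00·(cos68°, sin68°) = (1.1238, 2.7816)
|BD| = 9.3018
circle(B,10.00) ∩ circle(D,8.00): a=6.5860, h=7.5249
  candidates: C₊=(9.6587,7.9927) cross=69.995; C₋=(5.1583,-6.3685) cross=-69.995
  mode + wants cross > 0 → take C=(9.6587,7.9927) (cross=69.995)
ex = (C−B)/|BC| = (0.8535,0.5211); ey = (-0.5211,0.8535)
P = B + 1.78·ex + 0.96·ey = (2.1428,4.5285)

2.14 4.53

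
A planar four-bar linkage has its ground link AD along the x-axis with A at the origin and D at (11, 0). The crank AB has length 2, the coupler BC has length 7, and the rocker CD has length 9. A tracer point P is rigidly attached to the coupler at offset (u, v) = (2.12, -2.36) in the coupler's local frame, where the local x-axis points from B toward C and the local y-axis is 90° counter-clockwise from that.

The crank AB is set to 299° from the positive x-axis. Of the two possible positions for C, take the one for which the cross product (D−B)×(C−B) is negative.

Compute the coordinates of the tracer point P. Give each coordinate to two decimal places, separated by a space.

0.53 -4.89

A=(0,0), D=(11.00,0)
B = A + 2.00·(cos299°, sin299°) = (0.9696, -1.7492)
|BD| = 10.1818
circle(B,7.00) ∩ circle(D,9.00): a=3.5194, h=6.0509
  candidates: C₊=(3.3972,4.8163) cross=61.609; C₋=(5.4763,-7.1055) cross=-61.609
  mode - wants cross < 0 → take C=(5.4763,-7.1055) (cross=-61.609)
ex = (C−B)/|BC| = (0.6438,-0.7652); ey = (0.7652,0.6438)
P = B + 2.12·ex + -2.36·ey = (0.5287,-4.8908)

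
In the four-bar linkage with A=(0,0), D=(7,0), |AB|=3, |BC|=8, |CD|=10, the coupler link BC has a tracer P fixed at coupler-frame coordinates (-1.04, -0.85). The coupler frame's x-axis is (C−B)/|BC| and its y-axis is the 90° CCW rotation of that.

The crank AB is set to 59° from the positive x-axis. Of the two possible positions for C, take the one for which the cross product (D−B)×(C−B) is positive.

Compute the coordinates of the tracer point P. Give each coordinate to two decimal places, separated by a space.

1.87 1.27

A=(0,0), D=(7.00,0)
B = A + 3.00·(cos59°, sin59°) = (1.5451, 2.5715)
|BD| = 6.0306
circle(B,8.00) ∩ circle(D,10.00): a=0.0305, h=7.9999
  candidates: C₊=(4.9840,9.7947) cross=48.245; C₋=(-1.8385,-4.6777) cross=-48.245
  mode + wants cross > 0 → take C=(4.9840,9.7947) (cross=48.245)
ex = (C−B)/|BC| = (0.4299,0.9029); ey = (-0.9029,0.4299)
P = B + -1.04·ex + -0.85·ey = (1.8655,1.2671)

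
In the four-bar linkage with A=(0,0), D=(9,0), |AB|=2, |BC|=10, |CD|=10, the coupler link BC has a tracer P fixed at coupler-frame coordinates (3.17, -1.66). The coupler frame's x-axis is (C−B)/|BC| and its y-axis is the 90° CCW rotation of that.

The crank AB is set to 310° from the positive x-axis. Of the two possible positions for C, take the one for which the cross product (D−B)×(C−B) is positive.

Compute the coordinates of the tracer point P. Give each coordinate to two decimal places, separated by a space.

A=(0,0), D=(9.00,0)
B = A + 2.00·(cos310°, sin310°) = (1.2856, -1.5321)
|BD| = 7.8651
circle(B,10.00) ∩ circle(D,10.00): a=3.9325, h=9.1943
  candidates: C₊=(3.3518,8.2521) cross=72.314; C₋=(6.9338,-9.7842) cross=-72.314
  mode + wants cross > 0 → take C=(3.3518,8.2521) (cross=72.314)
ex = (C−B)/|BC| = (0.2066,0.9784); ey = (-0.9784,0.2066)
P = B + 3.17·ex + -1.66·ey = (3.5647,1.2265)

3.56 1.23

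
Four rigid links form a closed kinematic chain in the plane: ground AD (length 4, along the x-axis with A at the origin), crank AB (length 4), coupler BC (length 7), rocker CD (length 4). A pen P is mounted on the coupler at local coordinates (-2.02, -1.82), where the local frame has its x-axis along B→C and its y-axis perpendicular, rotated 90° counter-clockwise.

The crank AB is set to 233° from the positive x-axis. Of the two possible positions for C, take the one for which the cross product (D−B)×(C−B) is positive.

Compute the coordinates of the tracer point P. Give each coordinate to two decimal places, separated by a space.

-1.87 -5.86

A=(0,0), D=(4.00,0)
B = A + 4.00·(cos233°, sin233°) = (-2.4073, -3.1945)
|BD| = 7.1595
circle(B,7.00) ∩ circle(D,4.00): a=5.8844, h=3.7913
  candidates: C₊=(1.1672,2.8240) cross=27.144; C₋=(4.5505,-3.9619) cross=-27.144
  mode + wants cross > 0 → take C=(1.1672,2.8240) (cross=27.144)
ex = (C−B)/|BC| = (0.5106,0.8598); ey = (-0.8598,0.5106)
P = B + -2.02·ex + -1.82·ey = (-1.8739,-5.8607)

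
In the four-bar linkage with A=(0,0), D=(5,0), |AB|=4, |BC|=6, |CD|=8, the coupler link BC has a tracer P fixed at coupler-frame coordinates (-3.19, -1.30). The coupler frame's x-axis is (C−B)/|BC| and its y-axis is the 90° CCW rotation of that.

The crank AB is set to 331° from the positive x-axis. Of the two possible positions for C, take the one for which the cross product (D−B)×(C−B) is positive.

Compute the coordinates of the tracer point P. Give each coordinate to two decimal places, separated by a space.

A=(0,0), D=(5.00,0)
B = A + 4.00·(cos331°, sin331°) = (3.4985, -1.9392)
|BD| = 2.4526
circle(B,6.00) ∩ circle(D,8.00): a=-4.4819, h=3.9890
  candidates: C₊=(-2.3995,-3.0409) cross=9.783; C₋=(3.9086,-7.9252) cross=-9.783
  mode + wants cross > 0 → take C=(-2.3995,-3.0409) (cross=9.783)
ex = (C−B)/|BC| = (-0.9830,-0.1836); ey = (0.1836,-0.9830)
P = B + -3.19·ex + -1.30·ey = (6.3955,-0.0756)

6.40 -0.08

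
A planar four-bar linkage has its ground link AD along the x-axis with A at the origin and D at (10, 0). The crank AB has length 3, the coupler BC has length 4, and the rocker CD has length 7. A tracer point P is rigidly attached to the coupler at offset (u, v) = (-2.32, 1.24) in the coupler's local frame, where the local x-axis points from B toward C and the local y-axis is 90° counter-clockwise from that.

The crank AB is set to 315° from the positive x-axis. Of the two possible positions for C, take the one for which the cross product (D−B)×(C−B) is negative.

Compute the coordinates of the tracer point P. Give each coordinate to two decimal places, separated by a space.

A=(0,0), D=(10.00,0)
B = A + 3.00·(cos315°, sin315°) = (2.1213, -2.1213)
|BD| = 8.1593
circle(B,4.00) ∩ circle(D,7.00): a=2.0574, h=3.4303
  candidates: C₊=(3.2161,1.7259) cross=27.989; C₋=(4.9998,-4.8988) cross=-27.989
  mode - wants cross < 0 → take C=(4.9998,-4.8988) (cross=-27.989)
ex = (C−B)/|BC| = (0.7196,-0.6944); ey = (0.6944,0.7196)
P = B + -2.32·ex + 1.24·ey = (1.3128,0.3819)

1.31 0.38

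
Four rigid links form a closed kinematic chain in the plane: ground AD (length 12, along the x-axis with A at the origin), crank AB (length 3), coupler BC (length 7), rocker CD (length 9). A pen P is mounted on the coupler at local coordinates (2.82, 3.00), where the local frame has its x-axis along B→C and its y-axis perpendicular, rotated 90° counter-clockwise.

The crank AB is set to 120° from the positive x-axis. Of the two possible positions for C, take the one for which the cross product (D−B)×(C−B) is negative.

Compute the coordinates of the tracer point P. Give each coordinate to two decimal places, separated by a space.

2.62 2.64

A=(0,0), D=(12.00,0)
B = A + 3.00·(cos120°, sin120°) = (-1.5000, 2.5981)
|BD| = 13.7477
circle(B,7.00) ∩ circle(D,9.00): a=5.7100, h=4.0491
  candidates: C₊=(4.8724,5.4952) cross=55.666; C₋=(3.3419,-2.4572) cross=-55.666
  mode - wants cross < 0 → take C=(3.3419,-2.4572) (cross=-55.666)
ex = (C−B)/|BC| = (0.6917,-0.7222); ey = (0.7222,0.6917)
P = B + 2.82·ex + 3.00·ey = (2.6171,2.6366)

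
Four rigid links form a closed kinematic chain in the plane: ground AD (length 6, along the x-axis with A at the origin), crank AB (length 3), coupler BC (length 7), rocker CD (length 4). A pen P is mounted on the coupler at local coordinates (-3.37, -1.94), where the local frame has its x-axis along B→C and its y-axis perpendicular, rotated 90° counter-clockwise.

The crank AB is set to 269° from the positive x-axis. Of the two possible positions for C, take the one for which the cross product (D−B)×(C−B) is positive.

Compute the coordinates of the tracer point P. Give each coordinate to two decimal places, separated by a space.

-0.05 -6.89

A=(0,0), D=(6.00,0)
B = A + 3.00·(cos269°, sin269°) = (-0.0524, -2.9995)
|BD| = 6.7549
circle(B,7.00) ∩ circle(D,4.00): a=5.8201, h=3.8892
  candidates: C₊=(3.4354,3.0697) cross=26.271; C₋=(6.8895,-3.8998) cross=-26.271
  mode + wants cross > 0 → take C=(3.4354,3.0697) (cross=26.271)
ex = (C−B)/|BC| = (0.4983,0.8670); ey = (-0.8670,0.4983)
P = B + -3.37·ex + -1.94·ey = (-0.0494,-6.8881)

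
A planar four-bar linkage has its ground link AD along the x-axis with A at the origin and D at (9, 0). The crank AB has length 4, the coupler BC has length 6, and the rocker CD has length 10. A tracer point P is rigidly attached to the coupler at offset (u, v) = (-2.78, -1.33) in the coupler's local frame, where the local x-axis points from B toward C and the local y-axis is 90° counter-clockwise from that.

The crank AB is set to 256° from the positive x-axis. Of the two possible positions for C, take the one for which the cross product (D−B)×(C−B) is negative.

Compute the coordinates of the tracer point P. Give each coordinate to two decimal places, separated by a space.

-3.86 -2.83

A=(0,0), D=(9.00,0)
B = A + 4.00·(cos256°, sin256°) = (-0.9677, -3.8812)
|BD| = 10.6967
circle(B,6.00) ∩ circle(D,10.00): a=2.3567, h=5.5178
  candidates: C₊=(-0.7736,2.1157) cross=59.022; C₋=(3.2305,-8.1678) cross=-59.022
  mode - wants cross < 0 → take C=(3.2305,-8.1678) (cross=-59.022)
ex = (C−B)/|BC| = (0.6997,-0.7144); ey = (0.7144,0.6997)
P = B + -2.78·ex + -1.33·ey = (-3.8631,-2.8256)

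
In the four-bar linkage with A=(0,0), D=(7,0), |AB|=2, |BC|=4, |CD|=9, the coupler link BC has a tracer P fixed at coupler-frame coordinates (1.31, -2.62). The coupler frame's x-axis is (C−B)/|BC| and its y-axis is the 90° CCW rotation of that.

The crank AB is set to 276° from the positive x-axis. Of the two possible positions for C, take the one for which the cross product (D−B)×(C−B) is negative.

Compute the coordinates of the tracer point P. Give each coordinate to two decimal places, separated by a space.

A=(0,0), D=(7.00,0)
B = A + 2.00·(cos276°, sin276°) = (0.2091, -1.9890)
|BD| = 7.0762
circle(B,4.00) ∩ circle(D,9.00): a=-1.0547, h=3.8584
  candidates: C₊=(-1.8877,1.4174) cross=27.303; C₋=(0.2814,-5.9884) cross=-27.303
  mode - wants cross < 0 → take C=(0.2814,-5.9884) (cross=-27.303)
ex = (C−B)/|BC| = (0.0181,-0.9998); ey = (0.9998,0.0181)
P = B + 1.31·ex + -2.62·ey = (-2.3868,-3.3462)

-2.39 -3.35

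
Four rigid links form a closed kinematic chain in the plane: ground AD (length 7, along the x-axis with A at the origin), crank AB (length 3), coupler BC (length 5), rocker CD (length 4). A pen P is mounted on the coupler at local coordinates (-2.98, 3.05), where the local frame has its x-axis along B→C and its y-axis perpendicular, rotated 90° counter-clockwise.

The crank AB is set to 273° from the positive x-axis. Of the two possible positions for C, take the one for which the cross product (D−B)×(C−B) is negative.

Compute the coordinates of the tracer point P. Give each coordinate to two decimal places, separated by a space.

-2.48 0.36

A=(0,0), D=(7.00,0)
B = A + 3.00·(cos273°, sin273°) = (0.1570, -2.9959)
|BD| = 7.4701
circle(B,5.00) ∩ circle(D,4.00): a=4.3374, h=2.4873
  candidates: C₊=(3.1328,1.0222) cross=18.580; C₋=(5.1279,-3.5348) cross=-18.580
  mode - wants cross < 0 → take C=(5.1279,-3.5348) (cross=-18.580)
ex = (C−B)/|BC| = (0.9942,-0.1078); ey = (0.1078,0.9942)
P = B + -2.98·ex + 3.05·ey = (-2.4769,0.3576)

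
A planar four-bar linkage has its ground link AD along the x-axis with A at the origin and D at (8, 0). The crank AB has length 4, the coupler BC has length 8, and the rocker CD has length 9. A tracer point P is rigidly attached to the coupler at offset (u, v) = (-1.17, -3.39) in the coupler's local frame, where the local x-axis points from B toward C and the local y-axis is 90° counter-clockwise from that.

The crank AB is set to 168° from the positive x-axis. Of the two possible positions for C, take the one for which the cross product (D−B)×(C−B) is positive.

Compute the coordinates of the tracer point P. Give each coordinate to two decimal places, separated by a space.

-2.35 -2.40

A=(0,0), D=(8.00,0)
B = A + 4.00·(cos168°, sin168°) = (-3.9126, 0.8316)
|BD| = 11.9416
circle(B,8.00) ∩ circle(D,9.00): a=5.2590, h=6.0285
  candidates: C₊=(1.7535,6.4793) cross=71.990; C₋=(0.9138,-5.5485) cross=-71.990
  mode + wants cross > 0 → take C=(1.7535,6.4793) (cross=71.990)
ex = (C−B)/|BC| = (0.7083,0.7060); ey = (-0.7060,0.7083)
P = B + -1.17·ex + -3.39·ey = (-2.3481,-2.3953)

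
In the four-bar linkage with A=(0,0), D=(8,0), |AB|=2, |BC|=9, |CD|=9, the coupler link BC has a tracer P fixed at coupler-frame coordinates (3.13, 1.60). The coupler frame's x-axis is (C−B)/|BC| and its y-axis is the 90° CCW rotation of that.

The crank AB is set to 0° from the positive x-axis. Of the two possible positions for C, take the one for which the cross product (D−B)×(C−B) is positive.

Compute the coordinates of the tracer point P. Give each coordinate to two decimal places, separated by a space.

1.53 3.48

A=(0,0), D=(8.00,0)
B = A + 2.00·(cos0°, sin0°) = (2.0000, 0.0000)
|BD| = 6.0000
circle(B,9.00) ∩ circle(D,9.00): a=3.0000, h=8.4853
  candidates: C₊=(5.0000,8.4853) cross=50.912; C₋=(5.0000,-8.4853) cross=-50.912
  mode + wants cross > 0 → take C=(5.0000,8.4853) (cross=50.912)
ex = (C−B)/|BC| = (0.3333,0.9428); ey = (-0.9428,0.3333)
P = B + 3.13·ex + 1.60·ey = (1.5348,3.4843)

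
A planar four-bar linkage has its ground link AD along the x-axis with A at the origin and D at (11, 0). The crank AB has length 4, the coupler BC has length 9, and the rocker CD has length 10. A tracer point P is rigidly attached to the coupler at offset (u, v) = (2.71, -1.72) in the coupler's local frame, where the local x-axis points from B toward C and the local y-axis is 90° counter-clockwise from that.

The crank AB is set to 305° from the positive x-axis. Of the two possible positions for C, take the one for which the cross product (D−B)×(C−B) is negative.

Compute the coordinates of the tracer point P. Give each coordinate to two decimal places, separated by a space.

A=(0,0), D=(11.00,0)
B = A + 4.00·(cos305°, sin305°) = (2.2943, -3.2766)
|BD| = 9.3019
circle(B,9.00) ∩ circle(D,10.00): a=3.6297, h=8.2356
  candidates: C₊=(2.7903,5.7097) cross=76.607; C₋=(8.5923,-9.7058) cross=-76.607
  mode - wants cross < 0 → take C=(8.5923,-9.7058) (cross=-76.607)
ex = (C−B)/|BC| = (0.6998,-0.7144); ey = (0.7144,0.6998)
P = B + 2.71·ex + -1.72·ey = (2.9620,-6.4161)

2.96 -6.42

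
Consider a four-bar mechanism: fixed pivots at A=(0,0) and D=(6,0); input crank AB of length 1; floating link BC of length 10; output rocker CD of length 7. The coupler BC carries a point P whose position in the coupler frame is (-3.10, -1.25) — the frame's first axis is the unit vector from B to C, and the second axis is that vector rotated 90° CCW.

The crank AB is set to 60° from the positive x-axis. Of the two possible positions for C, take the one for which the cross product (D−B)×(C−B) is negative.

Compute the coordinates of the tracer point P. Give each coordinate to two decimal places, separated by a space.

-2.41 2.52

A=(0,0), D=(6.00,0)
B = A + 1.00·(cos60°, sin60°) = (0.5000, 0.8660)
|BD| = 5.5678
circle(B,10.00) ∩ circle(D,7.00): a=7.3638, h=6.7657
  candidates: C₊=(8.8265,6.4040) cross=37.670; C₋=(6.7218,-6.9627) cross=-37.670
  mode - wants cross < 0 → take C=(6.7218,-6.9627) (cross=-37.670)
ex = (C−B)/|BC| = (0.6222,-0.7829); ey = (0.7829,0.6222)
P = B + -3.10·ex + -1.25·ey = (-2.4074,2.5152)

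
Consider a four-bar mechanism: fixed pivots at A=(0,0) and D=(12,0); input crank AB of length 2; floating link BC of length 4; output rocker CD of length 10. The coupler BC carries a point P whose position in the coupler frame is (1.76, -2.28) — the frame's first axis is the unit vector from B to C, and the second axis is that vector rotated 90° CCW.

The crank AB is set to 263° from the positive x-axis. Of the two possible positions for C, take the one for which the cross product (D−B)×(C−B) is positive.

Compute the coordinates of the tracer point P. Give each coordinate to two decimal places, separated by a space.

A=(0,0), D=(12.00,0)
B = A + 2.00·(cos263°, sin263°) = (-0.2437, -1.9851)
|BD| = 12.4036
circle(B,4.00) ∩ circle(D,10.00): a=2.8157, h=2.8411
  candidates: C₊=(2.0810,1.2700) cross=35.240; C₋=(2.9904,-4.3389) cross=-35.240
  mode + wants cross > 0 → take C=(2.0810,1.2700) (cross=35.240)
ex = (C−B)/|BC| = (0.5812,0.8138); ey = (-0.8138,0.5812)
P = B + 1.76·ex + -2.28·ey = (2.6345,-1.8779)

2.63 -1.88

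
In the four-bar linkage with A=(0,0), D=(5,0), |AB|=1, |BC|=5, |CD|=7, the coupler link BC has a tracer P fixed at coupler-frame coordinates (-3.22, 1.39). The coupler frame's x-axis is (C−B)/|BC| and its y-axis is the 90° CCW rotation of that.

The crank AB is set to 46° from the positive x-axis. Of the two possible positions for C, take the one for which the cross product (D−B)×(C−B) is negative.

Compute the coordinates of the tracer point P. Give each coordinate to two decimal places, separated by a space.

A=(0,0), D=(5.00,0)
B = A + 1.00·(cos46°, sin46°) = (0.6947, 0.7193)
|BD| = 4.3650
circle(B,5.00) ∩ circle(D,7.00): a=-0.5666, h=4.9678
  candidates: C₊=(0.9545,5.7126) cross=21.685; C₋=(-0.6829,-4.0872) cross=-21.685
  mode - wants cross < 0 → take C=(-0.6829,-4.0872) (cross=-21.685)
ex = (C−B)/|BC| = (-0.2755,-0.9613); ey = (0.9613,-0.2755)
P = B + -3.22·ex + 1.39·ey = (2.9180,3.4318)

2.92 3.43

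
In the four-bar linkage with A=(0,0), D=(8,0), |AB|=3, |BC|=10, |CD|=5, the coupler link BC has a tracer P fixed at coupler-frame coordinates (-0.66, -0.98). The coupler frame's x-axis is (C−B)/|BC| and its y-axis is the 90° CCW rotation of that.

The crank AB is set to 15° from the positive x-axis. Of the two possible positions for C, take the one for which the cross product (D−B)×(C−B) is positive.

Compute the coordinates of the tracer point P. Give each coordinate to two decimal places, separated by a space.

A=(0,0), D=(8.00,0)
B = A + 3.00·(cos15°, sin15°) = (2.8978, 0.7765)
|BD| = 5.1610
circle(B,10.00) ∩ circle(D,5.00): a=9.8466, h=1.7450
  candidates: C₊=(12.8948,1.0202) cross=9.006; C₋=(12.3697,-2.4301) cross=-9.006
  mode + wants cross > 0 → take C=(12.8948,1.0202) (cross=9.006)
ex = (C−B)/|BC| = (0.9997,0.0244); ey = (-0.0244,0.9997)
P = B + -0.66·ex + -0.98·ey = (2.2619,-0.2193)

2.26 -0.22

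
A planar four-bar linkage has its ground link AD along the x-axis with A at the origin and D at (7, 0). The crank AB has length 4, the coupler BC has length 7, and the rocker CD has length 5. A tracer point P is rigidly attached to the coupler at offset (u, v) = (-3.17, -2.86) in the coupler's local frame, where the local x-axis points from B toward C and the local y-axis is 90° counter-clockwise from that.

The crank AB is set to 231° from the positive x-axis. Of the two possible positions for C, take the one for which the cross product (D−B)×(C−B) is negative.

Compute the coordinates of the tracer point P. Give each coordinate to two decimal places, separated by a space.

-6.12 -5.41

A=(0,0), D=(7.00,0)
B = A + 4.00·(cos231°, sin231°) = (-2.5173, -3.1086)
|BD| = 10.0121
circle(B,7.00) ∩ circle(D,5.00): a=6.2046, h=3.2408
  candidates: C₊=(2.3745,1.8985) cross=32.447; C₋=(4.3869,-4.2628) cross=-32.447
  mode - wants cross < 0 → take C=(4.3869,-4.2628) (cross=-32.447)
ex = (C−B)/|BC| = (0.9863,-0.1649); ey = (0.1649,0.9863)
P = B + -3.17·ex + -2.86·ey = (-6.1155,-5.4067)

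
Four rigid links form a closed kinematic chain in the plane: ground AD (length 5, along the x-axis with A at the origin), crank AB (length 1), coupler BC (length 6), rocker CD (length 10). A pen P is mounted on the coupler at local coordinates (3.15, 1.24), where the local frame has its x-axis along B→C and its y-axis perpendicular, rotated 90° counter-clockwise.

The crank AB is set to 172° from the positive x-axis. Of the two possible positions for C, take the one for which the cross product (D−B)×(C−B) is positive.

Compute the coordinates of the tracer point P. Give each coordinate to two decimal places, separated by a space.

-3.31 2.61

A=(0,0), D=(5.00,0)
B = A + 1.00·(cos172°, sin172°) = (-0.9903, 0.1392)
|BD| = 5.9919
circle(B,6.00) ∩ circle(D,10.00): a=-2.3446, h=5.5229
  candidates: C₊=(-3.2060,5.7151) cross=33.093; C₋=(-3.4625,-5.3278) cross=-33.093
  mode + wants cross > 0 → take C=(-3.2060,5.7151) (cross=33.093)
ex = (C−B)/|BC| = (-0.3693,0.9293); ey = (-0.9293,-0.3693)
P = B + 3.15·ex + 1.24·ey = (-3.3059,2.6086)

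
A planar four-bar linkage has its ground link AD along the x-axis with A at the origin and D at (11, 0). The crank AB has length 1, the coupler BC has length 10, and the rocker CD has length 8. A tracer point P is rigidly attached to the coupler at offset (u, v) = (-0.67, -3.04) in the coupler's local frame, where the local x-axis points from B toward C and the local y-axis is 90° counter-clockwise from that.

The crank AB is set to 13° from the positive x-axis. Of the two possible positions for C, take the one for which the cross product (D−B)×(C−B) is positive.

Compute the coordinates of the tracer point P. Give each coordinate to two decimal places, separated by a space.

2.69 -2.37

A=(0,0), D=(11.00,0)
B = A + 1.00·(cos13°, sin13°) = (0.9744, 0.2250)
|BD| = 10.0282
circle(B,10.00) ∩ circle(D,8.00): a=6.8090, h=7.3237
  candidates: C₊=(7.9460,7.3941) cross=73.444; C₋=(7.6174,-7.2497) cross=-73.444
  mode + wants cross > 0 → take C=(7.9460,7.3941) (cross=73.444)
ex = (C−B)/|BC| = (0.6972,0.7169); ey = (-0.7169,0.6972)
P = B + -0.67·ex + -3.04·ey = (2.6867,-2.3747)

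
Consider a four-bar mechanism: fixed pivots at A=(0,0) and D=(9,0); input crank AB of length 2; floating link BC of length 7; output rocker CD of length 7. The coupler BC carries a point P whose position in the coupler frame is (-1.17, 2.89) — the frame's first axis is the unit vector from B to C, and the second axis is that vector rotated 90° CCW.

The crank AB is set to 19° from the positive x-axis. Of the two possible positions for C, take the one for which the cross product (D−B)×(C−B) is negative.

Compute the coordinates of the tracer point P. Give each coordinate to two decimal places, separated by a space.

4.00 2.95

A=(0,0), D=(9.00,0)
B = A + 2.00·(cos19°, sin19°) = (1.8910, 0.6511)
|BD| = 7.1387
circle(B,7.00) ∩ circle(D,7.00): a=3.5694, h=6.0216
  candidates: C₊=(5.9948,6.3221) cross=42.987; C₋=(4.8963,-5.6709) cross=-42.987
  mode - wants cross < 0 → take C=(4.8963,-5.6709) (cross=-42.987)
ex = (C−B)/|BC| = (0.4293,-0.9032); ey = (0.9032,0.4293)
P = B + -1.17·ex + 2.89·ey = (3.9988,2.9486)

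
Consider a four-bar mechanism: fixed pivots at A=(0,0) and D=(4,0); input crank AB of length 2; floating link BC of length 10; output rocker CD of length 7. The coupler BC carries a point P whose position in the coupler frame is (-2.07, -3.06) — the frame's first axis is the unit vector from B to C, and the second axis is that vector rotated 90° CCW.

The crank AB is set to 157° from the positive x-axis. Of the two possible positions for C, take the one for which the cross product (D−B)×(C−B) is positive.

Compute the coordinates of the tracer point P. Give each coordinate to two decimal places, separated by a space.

A=(0,0), D=(4.00,0)
B = A + 2.00·(cos157°, sin157°) = (-1.8410, 0.7815)
|BD| = 5.8931
circle(B,10.00) ∩ circle(D,7.00): a=7.2737, h=6.8625
  candidates: C₊=(6.2784,6.6188) cross=40.441; C₋=(4.4584,-6.9850) cross=-40.441
  mode + wants cross > 0 → take C=(6.2784,6.6188) (cross=40.441)
ex = (C−B)/|BC| = (0.8119,0.5837); ey = (-0.5837,0.8119)
P = B + -2.07·ex + -3.06·ey = (-1.7355,-2.9114)

-1.74 -2.91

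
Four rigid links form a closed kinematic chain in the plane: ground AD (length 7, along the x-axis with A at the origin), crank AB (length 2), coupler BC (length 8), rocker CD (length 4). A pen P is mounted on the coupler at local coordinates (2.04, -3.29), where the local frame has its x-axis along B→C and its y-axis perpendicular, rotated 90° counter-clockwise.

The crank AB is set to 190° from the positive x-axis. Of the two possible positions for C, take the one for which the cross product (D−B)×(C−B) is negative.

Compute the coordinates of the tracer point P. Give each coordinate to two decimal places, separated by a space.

-1.46 -4.18

A=(0,0), D=(7.00,0)
B = A + 2.00·(cos190°, sin190°) = (-1.9696, -0.3473)
|BD| = 8.9763
circle(B,8.00) ∩ circle(D,4.00): a=7.1619, h=3.5648
  candidates: C₊=(5.0490,3.4919) cross=31.999; C₋=(5.3248,-3.6323) cross=-31.999
  mode - wants cross < 0 → take C=(5.3248,-3.6323) (cross=-31.999)
ex = (C−B)/|BC| = (0.9118,-0.4106); ey = (0.4106,0.9118)
P = B + 2.04·ex + -3.29·ey = (-1.4605,-4.1848)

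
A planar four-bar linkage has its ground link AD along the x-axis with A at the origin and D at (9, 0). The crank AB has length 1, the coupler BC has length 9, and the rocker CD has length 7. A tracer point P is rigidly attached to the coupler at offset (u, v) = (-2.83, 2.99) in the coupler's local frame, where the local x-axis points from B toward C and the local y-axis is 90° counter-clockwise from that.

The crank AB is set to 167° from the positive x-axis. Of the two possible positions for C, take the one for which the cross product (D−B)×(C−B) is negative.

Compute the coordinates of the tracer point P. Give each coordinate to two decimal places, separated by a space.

A=(0,0), D=(9.00,0)
B = A + 1.00·(cos167°, sin167°) = (-0.9744, 0.2250)
|BD| = 9.9769
circle(B,9.00) ∩ circle(D,7.00): a=6.5922, h=6.1273
  candidates: C₊=(5.7543,6.2020) cross=61.131; C₋=(5.4780,-6.0494) cross=-61.131
  mode - wants cross < 0 → take C=(5.4780,-6.0494) (cross=-61.131)
ex = (C−B)/|BC| = (0.7169,-0.6971); ey = (0.6971,0.7169)
P = B + -2.83·ex + 2.99·ey = (-0.9188,4.3415)

-0.92 4.34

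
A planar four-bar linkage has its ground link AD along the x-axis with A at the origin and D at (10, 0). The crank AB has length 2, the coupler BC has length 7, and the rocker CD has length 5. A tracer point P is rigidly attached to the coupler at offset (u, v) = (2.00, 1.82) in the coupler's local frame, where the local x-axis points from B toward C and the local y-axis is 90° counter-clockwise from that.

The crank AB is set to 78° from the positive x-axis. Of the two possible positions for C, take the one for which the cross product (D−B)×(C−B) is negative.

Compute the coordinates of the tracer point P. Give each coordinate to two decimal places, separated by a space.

3.12 2.04

A=(0,0), D=(10.00,0)
B = A + 2.00·(cos78°, sin78°) = (0.4158, 1.9563)
|BD| = 9.7818
circle(B,7.00) ∩ circle(D,5.00): a=6.1177, h=3.4021
  candidates: C₊=(7.0903,4.0662) cross=33.278; C₋=(5.7295,-2.6005) cross=-33.278
  mode - wants cross < 0 → take C=(5.7295,-2.6005) (cross=-33.278)
ex = (C−B)/|BC| = (0.7591,-0.6510); ey = (0.6510,0.7591)
P = B + 2.00·ex + 1.82·ey = (3.1188,2.0359)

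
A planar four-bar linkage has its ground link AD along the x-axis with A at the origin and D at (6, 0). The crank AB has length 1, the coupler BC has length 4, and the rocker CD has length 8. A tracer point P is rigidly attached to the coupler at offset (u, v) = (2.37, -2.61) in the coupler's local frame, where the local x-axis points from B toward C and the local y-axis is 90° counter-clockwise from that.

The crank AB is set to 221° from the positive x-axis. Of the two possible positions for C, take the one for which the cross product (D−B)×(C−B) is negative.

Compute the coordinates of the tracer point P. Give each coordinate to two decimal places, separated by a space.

A=(0,0), D=(6.00,0)
B = A + 1.00·(cos221°, sin221°) = (-0.7547, -0.6561)
|BD| = 6.7865
circle(B,4.00) ∩ circle(D,8.00): a=-0.1432, h=3.9974
  candidates: C₊=(-1.2837,3.3088) cross=27.129; C₋=(-0.5108,-4.6486) cross=-27.129
  mode - wants cross < 0 → take C=(-0.5108,-4.6486) (cross=-27.129)
ex = (C−B)/|BC| = (0.0610,-0.9981); ey = (0.9981,0.0610)
P = B + 2.37·ex + -2.61·ey = (-3.2153,-3.1808)

-3.22 -3.18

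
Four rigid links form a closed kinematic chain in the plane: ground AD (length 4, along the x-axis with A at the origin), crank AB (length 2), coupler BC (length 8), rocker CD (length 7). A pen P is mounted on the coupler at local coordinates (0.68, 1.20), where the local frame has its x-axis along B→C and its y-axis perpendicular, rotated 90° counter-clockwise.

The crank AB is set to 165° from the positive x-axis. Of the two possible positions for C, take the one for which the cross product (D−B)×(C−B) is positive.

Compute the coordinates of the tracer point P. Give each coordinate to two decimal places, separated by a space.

-2.48 1.78

A=(0,0), D=(4.00,0)
B = A + 2.00·(cos165°, sin165°) = (-1.9319, 0.5176)
|BD| = 5.9544
circle(B,8.00) ∩ circle(D,7.00): a=4.2368, h=6.7860
  candidates: C₊=(2.8788,6.9096) cross=40.407; C₋=(1.6989,-6.6110) cross=-40.407
  mode + wants cross > 0 → take C=(2.8788,6.9096) (cross=40.407)
ex = (C−B)/|BC| = (0.6013,0.7990); ey = (-0.7990,0.6013)
P = B + 0.68·ex + 1.20·ey = (-2.4817,1.7826)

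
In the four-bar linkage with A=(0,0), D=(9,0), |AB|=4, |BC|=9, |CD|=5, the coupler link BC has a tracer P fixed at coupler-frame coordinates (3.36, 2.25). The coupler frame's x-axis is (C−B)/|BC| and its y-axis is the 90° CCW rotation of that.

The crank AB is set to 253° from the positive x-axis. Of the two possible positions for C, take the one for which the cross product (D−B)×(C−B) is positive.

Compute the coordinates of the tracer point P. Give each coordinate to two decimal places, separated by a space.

A=(0,0), D=(9.00,0)
B = A + 4.00·(cos253°, sin253°) = (-1.1695, -3.8252)
|BD| = 10.8651
circle(B,9.00) ∩ circle(D,5.00): a=8.0096, h=4.1044
  candidates: C₊=(4.8823,2.8363) cross=44.595; C₋=(7.7723,-4.8469) cross=-44.595
  mode + wants cross > 0 → take C=(4.8823,2.8363) (cross=44.595)
ex = (C−B)/|BC| = (0.6724,0.7402); ey = (-0.7402,0.6724)
P = B + 3.36·ex + 2.25·ey = (-0.5755,0.1747)

-0.58 0.17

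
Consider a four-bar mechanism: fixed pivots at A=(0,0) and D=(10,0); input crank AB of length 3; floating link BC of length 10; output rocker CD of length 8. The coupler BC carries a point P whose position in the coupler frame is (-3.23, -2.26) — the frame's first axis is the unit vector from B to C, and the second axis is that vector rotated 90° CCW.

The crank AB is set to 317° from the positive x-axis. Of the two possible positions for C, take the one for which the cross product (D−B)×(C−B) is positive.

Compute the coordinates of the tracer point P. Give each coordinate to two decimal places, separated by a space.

A=(0,0), D=(10.00,0)
B = A + 3.00·(cos317°, sin317°) = (2.1941, -2.0460)
|BD| = 8.0696
circle(B,10.00) ∩ circle(D,8.00): a=6.2654, h=7.7939
  candidates: C₊=(6.2786,7.0818) cross=62.894; C₋=(10.2308,-7.9967) cross=-62.894
  mode + wants cross > 0 → take C=(6.2786,7.0818) (cross=62.894)
ex = (C−B)/|BC| = (0.4085,0.9128); ey = (-0.9128,0.4085)
P = B + -3.23·ex + -2.26·ey = (2.9376,-5.9174)

2.94 -5.92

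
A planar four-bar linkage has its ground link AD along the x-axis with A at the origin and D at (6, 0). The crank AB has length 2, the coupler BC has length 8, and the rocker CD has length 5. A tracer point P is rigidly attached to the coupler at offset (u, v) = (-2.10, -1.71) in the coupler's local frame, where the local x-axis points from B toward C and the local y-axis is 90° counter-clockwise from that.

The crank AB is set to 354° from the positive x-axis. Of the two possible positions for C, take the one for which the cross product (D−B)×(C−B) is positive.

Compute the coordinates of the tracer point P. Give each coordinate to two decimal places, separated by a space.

1.20 -2.80

A=(0,0), D=(6.00,0)
B = A + 2.00·(cos354°, sin354°) = (1.9890, -0.2091)
|BD| = 4.0164
circle(B,8.00) ∩ circle(D,5.00): a=6.8633, h=4.1104
  candidates: C₊=(8.6291,4.2530) cross=16.509; C₋=(9.0570,-3.9566) cross=-16.509
  mode + wants cross > 0 → take C=(8.6291,4.2530) (cross=16.509)
ex = (C−B)/|BC| = (0.8300,0.5578); ey = (-0.5578,0.8300)
P = B + -2.10·ex + -1.71·ey = (1.1998,-2.7997)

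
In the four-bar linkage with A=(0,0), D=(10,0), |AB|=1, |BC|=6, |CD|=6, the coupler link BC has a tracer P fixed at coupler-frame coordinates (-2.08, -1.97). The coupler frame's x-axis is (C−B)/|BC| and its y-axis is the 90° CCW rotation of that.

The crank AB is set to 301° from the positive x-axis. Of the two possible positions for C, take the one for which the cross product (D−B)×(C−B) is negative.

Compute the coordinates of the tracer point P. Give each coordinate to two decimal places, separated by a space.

A=(0,0), D=(10.00,0)
B = A + 1.00·(cos301°, sin301°) = (0.5150, -0.8572)
|BD| = 9.5236
circle(B,6.00) ∩ circle(D,6.00): a=4.7618, h=3.6504
  candidates: C₊=(4.9290,3.2070) cross=34.765; C₋=(5.5861,-4.0641) cross=-34.765
  mode - wants cross < 0 → take C=(5.5861,-4.0641) (cross=-34.765)
ex = (C−B)/|BC| = (0.8452,-0.5345); ey = (0.5345,0.8452)
P = B + -2.08·ex + -1.97·ey = (-2.2959,-1.4104)

-2.30 -1.41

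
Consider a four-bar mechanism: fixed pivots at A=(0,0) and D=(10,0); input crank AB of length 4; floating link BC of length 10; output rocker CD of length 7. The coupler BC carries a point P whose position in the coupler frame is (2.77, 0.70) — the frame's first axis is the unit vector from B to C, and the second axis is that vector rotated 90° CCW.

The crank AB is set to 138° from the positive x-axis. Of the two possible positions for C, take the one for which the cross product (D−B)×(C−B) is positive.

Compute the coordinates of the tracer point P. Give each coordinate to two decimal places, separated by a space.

A=(0,0), D=(10.00,0)
B = A + 4.00·(cos138°, sin138°) = (-2.9726, 2.6765)
|BD| = 13.2458
circle(B,10.00) ∩ circle(D,7.00): a=8.5480, h=5.1895
  candidates: C₊=(6.4478,6.0317) cross=68.739; C₋=(4.3505,-4.1332) cross=-68.739
  mode + wants cross > 0 → take C=(6.4478,6.0317) (cross=68.739)
ex = (C−B)/|BC| = (0.9420,0.3355); ey = (-0.3355,0.9420)
P = B + 2.77·ex + 0.70·ey = (-0.5980,4.2653)

-0.60 4.27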